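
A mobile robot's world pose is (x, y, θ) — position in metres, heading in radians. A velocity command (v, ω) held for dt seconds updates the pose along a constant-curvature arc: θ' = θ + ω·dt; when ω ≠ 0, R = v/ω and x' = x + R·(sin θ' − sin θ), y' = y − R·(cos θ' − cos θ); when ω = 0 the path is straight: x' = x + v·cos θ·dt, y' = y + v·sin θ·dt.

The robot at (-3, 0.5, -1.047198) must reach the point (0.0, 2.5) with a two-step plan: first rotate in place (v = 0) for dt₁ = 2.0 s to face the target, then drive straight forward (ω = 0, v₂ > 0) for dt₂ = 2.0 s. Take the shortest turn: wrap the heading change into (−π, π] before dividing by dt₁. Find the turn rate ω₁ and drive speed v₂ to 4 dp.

heading to target = atan2(2.5−0.5, 0−-3) = 0.5880
Δθ = wrap(0.5880 − -1.0472) = 1.6352; ω₁ = Δθ/dt₁ = 0.8176
distance = √((0−-3)² + (2.5−0.5)²) = 3.6056; v₂ = distance/dt₂ = 1.8028

ω₁ = 0.8176, v₂ = 1.8028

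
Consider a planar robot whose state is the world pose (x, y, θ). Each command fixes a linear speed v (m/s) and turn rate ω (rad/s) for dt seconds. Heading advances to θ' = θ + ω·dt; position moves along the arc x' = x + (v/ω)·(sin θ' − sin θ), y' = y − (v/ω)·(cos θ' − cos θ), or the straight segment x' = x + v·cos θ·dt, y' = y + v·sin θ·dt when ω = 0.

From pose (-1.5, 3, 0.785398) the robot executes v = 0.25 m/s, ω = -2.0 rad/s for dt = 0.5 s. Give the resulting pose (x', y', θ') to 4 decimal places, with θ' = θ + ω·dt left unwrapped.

θ' = 0.7854 + -2.0·0.5 = -0.2146
R = v/ω = 0.25/-2.0 = -0.1250
x' = -1.5 + -0.1250·(sin -0.2146 − sin 0.7854) = -1.3850
y' = 3 − -0.1250·(cos -0.2146 − cos 0.7854) = 3.0337

(-1.3850, 3.0337, -0.2146)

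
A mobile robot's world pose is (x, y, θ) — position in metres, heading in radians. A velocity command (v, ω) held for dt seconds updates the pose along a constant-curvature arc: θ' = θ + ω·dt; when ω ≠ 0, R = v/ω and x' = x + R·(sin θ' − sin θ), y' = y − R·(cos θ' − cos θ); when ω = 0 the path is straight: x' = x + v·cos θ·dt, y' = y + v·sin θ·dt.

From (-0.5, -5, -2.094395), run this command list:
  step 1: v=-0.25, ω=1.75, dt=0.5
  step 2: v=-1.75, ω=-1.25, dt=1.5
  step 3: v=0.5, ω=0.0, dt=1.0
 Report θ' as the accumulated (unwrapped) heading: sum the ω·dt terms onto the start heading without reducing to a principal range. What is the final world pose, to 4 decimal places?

step 1: θ'=-1.2194 (R=-0.1429) → pose (-0.4896, -4.8794, -1.2194)
step 2: θ'=-3.0944 (R=1.4000) → pose (0.7588, -2.9991, -3.0944)
step 3: θ'=-3.0944 (straight) → pose (0.2594, -3.0226, -3.0944)

(0.2594, -3.0226, -3.0944)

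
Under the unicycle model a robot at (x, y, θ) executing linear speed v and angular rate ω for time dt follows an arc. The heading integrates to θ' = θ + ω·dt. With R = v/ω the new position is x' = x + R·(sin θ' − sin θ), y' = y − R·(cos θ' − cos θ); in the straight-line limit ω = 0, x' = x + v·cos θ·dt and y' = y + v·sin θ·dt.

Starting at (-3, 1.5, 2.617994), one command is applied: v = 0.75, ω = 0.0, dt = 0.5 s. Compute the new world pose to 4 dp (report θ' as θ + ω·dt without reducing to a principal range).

(-3.3248, 1.6875, 2.6180)

θ' = 2.6180 + 0.0·0.5 = 2.6180
ω = 0 → straight: x' = -3 + 0.75·cos(2.6180)·0.5 = -3.3248
y' = 1.5 + 0.75·sin(2.6180)·0.5 = 1.6875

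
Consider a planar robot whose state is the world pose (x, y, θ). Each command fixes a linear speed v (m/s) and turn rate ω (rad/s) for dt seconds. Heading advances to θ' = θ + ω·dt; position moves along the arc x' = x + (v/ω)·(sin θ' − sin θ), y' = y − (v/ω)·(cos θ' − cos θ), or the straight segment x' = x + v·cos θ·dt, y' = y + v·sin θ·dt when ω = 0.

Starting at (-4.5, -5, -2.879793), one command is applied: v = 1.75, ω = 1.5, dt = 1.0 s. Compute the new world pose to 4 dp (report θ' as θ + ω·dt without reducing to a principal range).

(-5.3435, -6.3484, -1.3798)

θ' = -2.8798 + 1.5·1.0 = -1.3798
R = v/ω = 1.75/1.5 = 1.1667
x' = -4.5 + 1.1667·(sin -1.3798 − sin -2.8798) = -5.3435
y' = -5 − 1.1667·(cos -1.3798 − cos -2.8798) = -6.3484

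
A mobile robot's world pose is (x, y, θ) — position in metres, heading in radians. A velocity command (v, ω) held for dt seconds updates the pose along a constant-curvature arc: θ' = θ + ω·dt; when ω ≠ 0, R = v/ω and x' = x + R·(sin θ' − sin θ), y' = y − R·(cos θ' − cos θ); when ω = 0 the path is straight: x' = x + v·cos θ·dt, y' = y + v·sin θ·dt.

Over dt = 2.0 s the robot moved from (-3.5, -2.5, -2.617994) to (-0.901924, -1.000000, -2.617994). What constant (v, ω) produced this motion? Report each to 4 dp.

v = -1.5000, ω = 0.0000

Δθ = -2.617994 − -2.617994 = 0.000000
ω = Δθ/dt = 0.000000/2.0 = 0.0000
ω = 0 → v = (Δx·cos θ + Δy·sin θ)/dt = -1.5000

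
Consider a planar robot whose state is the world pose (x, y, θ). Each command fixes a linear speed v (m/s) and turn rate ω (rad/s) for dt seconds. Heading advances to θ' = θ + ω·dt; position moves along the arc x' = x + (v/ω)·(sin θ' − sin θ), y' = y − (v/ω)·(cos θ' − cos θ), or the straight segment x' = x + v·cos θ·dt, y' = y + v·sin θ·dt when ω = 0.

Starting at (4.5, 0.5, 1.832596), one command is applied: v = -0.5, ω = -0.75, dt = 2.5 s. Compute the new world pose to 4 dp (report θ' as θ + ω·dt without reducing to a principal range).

(3.8278, -0.3386, -0.0424)

θ' = 1.8326 + -0.75·2.5 = -0.0424
R = v/ω = -0.5/-0.75 = 0.6667
x' = 4.5 + 0.6667·(sin -0.0424 − sin 1.8326) = 3.8278
y' = 0.5 − 0.6667·(cos -0.0424 − cos 1.8326) = -0.3386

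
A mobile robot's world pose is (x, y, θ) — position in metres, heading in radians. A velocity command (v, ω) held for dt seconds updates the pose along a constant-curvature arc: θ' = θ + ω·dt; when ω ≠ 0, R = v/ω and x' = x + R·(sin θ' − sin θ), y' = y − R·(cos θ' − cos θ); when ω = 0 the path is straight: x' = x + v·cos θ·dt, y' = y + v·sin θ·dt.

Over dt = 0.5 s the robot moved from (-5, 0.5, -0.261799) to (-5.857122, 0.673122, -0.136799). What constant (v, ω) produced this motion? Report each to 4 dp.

Δθ = -0.136799 − -0.261799 = 0.125000
ω = Δθ/dt = 0.125000/0.5 = 0.2500
R = Δx/(sin θ' − sin θ) = -7.0000
v = R·ω = -7.0000·0.2500 = -1.7500

v = -1.7500, ω = 0.2500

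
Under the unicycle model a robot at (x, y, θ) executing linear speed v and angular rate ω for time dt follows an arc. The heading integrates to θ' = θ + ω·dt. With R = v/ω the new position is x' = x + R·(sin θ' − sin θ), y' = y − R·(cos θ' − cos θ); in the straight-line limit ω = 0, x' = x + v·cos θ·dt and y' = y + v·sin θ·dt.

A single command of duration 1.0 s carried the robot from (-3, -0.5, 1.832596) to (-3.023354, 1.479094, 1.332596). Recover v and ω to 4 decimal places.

Δθ = 1.332596 − 1.832596 = -0.500000
ω = Δθ/dt = -0.500000/1.0 = -0.5000
R = −Δy/(cos θ' − cos θ) = -4.0000
v = R·ω = -4.0000·-0.5000 = 2.0000

v = 2.0000, ω = -0.5000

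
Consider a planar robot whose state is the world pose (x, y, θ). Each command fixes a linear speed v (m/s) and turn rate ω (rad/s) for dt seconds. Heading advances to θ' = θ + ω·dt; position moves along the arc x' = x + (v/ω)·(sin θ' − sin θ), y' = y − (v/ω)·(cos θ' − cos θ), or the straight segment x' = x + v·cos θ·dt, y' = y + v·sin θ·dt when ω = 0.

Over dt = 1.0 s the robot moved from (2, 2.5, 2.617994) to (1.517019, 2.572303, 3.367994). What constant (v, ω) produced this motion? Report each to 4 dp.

Δθ = 3.367994 − 2.617994 = 0.750000
ω = Δθ/dt = 0.750000/1.0 = 0.7500
R = Δx/(sin θ' − sin θ) = 0.6667
v = R·ω = 0.6667·0.7500 = 0.5000

v = 0.5000, ω = 0.7500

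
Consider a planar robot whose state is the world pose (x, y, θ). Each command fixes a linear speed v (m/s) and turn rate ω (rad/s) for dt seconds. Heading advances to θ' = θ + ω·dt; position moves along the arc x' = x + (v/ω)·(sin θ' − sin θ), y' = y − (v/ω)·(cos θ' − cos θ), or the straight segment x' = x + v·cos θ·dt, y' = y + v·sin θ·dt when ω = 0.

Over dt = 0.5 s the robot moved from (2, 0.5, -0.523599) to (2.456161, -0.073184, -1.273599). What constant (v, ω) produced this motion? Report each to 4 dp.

Δθ = -1.273599 − -0.523599 = -0.750000
ω = Δθ/dt = -0.750000/0.5 = -1.5000
R = −Δy/(cos θ' − cos θ) = -1.0000
v = R·ω = -1.0000·-1.5000 = 1.5000

v = 1.5000, ω = -1.5000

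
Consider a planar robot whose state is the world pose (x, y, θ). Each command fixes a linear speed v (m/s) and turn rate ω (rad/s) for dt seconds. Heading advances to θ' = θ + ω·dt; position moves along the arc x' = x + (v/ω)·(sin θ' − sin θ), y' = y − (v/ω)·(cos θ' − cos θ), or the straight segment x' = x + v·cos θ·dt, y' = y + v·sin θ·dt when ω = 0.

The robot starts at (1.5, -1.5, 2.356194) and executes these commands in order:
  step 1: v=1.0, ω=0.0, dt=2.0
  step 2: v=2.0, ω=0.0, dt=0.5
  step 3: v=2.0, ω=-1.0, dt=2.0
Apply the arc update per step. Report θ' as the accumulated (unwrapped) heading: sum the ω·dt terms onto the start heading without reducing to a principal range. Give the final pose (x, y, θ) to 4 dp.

step 1: θ'=2.3562 (straight) → pose (0.0858, -0.0858, 2.3562)
step 2: θ'=2.3562 (straight) → pose (-0.6213, 0.6213, 2.3562)
step 3: θ'=0.3562 (R=-2.0000) → pose (0.0955, 3.9100, 0.3562)

(0.0955, 3.9100, 0.3562)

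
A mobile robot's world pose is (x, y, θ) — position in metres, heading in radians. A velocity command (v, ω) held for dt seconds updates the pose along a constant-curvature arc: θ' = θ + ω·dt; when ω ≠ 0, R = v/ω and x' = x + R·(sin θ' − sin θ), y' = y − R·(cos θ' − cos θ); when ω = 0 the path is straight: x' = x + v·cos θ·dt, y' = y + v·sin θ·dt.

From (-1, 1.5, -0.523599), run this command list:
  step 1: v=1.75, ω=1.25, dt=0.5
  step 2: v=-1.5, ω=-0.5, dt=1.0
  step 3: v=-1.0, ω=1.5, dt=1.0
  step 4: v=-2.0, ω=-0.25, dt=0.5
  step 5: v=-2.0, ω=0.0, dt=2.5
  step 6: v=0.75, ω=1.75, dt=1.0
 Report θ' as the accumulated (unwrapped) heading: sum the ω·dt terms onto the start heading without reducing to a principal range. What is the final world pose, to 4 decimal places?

(-5.9687, -3.1450, 2.7264)

step 1: θ'=0.1014 (R=1.4000) → pose (-0.1583, 1.3196, 0.1014)
step 2: θ'=-0.3986 (R=3.0000) → pose (-1.6263, 1.5394, -0.3986)
step 3: θ'=1.1014 (R=-0.6667) → pose (-2.4797, 1.2266, 1.1014)
step 4: θ'=0.9764 (R=8.0000) → pose (-2.9865, 0.3653, 0.9764)
step 5: θ'=0.9764 (straight) → pose (-5.7865, -3.7772, 0.9764)
step 6: θ'=2.7264 (R=0.4286) → pose (-5.9687, -3.1450, 2.7264)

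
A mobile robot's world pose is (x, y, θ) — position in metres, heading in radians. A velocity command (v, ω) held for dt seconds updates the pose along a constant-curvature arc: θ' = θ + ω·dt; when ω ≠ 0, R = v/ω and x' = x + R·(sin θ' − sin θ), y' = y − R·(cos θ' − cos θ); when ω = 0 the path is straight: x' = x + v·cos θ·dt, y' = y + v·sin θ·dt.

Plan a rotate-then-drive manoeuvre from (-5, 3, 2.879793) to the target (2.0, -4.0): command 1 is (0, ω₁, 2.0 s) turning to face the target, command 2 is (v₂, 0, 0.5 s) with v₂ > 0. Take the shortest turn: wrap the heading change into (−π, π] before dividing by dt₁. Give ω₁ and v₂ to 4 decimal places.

heading to target = atan2(-4−3, 2−-5) = -0.7854
Δθ = wrap(-0.7854 − 2.8798) = 2.6180; ω₁ = Δθ/dt₁ = 1.3090
distance = √((2−-5)² + (-4−3)²) = 9.8995; v₂ = distance/dt₂ = 19.7990

ω₁ = 1.3090, v₂ = 19.7990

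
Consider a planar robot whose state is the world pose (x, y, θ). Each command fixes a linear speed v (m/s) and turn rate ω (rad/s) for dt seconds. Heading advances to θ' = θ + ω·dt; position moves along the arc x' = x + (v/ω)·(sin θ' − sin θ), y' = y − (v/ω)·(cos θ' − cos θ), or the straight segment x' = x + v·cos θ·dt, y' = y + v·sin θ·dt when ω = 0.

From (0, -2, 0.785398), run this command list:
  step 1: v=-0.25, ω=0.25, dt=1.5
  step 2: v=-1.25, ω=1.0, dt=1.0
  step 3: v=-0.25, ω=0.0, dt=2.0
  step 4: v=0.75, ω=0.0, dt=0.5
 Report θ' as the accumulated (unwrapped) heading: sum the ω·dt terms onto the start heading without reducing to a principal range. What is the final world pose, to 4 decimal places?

(-0.0331, -3.6058, 2.1604)

step 1: θ'=1.1604 (R=-1.0000) → pose (-0.2099, -2.3081, 1.1604)
step 2: θ'=2.1604 (R=-1.2500) → pose (-0.1026, -3.5019, 2.1604)
step 3: θ'=2.1604 (straight) → pose (0.1754, -3.9175, 2.1604)
step 4: θ'=2.1604 (straight) → pose (-0.0331, -3.6058, 2.1604)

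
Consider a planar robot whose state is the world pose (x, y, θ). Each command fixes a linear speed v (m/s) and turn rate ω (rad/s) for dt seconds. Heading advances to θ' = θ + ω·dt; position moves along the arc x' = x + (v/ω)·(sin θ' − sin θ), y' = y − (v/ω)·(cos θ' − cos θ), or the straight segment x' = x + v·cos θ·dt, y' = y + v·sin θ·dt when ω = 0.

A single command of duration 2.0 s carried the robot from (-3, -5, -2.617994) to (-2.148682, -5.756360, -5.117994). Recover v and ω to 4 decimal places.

Δθ = -5.117994 − -2.617994 = -2.500000
ω = Δθ/dt = -2.500000/2.0 = -1.2500
R = Δx/(sin θ' − sin θ) = 0.6000
v = R·ω = 0.6000·-1.2500 = -0.7500

v = -0.7500, ω = -1.2500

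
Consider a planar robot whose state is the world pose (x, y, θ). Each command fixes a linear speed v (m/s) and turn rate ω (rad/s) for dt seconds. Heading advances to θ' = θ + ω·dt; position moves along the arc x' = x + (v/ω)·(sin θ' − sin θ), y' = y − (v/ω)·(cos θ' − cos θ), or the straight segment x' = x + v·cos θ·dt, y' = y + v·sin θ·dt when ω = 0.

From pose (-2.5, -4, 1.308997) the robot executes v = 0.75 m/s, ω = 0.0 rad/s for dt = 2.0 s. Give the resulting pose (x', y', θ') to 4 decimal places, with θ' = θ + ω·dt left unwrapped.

(-2.1118, -2.5511, 1.3090)

θ' = 1.3090 + 0.0·2.0 = 1.3090
ω = 0 → straight: x' = -2.5 + 0.75·cos(1.3090)·2.0 = -2.1118
y' = -4 + 0.75·sin(1.3090)·2.0 = -2.5511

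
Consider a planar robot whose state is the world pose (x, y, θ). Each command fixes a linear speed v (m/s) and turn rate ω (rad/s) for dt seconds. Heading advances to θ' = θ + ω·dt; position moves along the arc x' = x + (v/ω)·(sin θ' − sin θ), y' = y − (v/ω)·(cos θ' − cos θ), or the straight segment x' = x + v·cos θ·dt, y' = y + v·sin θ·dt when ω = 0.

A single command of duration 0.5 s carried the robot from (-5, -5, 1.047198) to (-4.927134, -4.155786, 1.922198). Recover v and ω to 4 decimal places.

Δθ = 1.922198 − 1.047198 = 0.875000
ω = Δθ/dt = 0.875000/0.5 = 1.7500
R = −Δy/(cos θ' − cos θ) = 1.0000
v = R·ω = 1.0000·1.7500 = 1.7500

v = 1.7500, ω = 1.7500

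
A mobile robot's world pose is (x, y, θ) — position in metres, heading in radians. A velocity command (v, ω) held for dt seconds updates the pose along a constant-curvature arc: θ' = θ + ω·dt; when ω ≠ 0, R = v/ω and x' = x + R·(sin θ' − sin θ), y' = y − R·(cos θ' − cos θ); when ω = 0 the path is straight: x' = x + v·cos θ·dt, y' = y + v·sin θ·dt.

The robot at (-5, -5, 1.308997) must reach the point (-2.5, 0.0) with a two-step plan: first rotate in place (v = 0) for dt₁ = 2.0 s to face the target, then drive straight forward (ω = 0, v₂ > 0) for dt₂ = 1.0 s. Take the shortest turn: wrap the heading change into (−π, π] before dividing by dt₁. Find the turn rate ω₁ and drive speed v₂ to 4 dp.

ω₁ = -0.1009, v₂ = 5.5902

heading to target = atan2(0−-5, -2.5−-5) = 1.1071
Δθ = wrap(1.1071 − 1.3090) = -0.2018; ω₁ = Δθ/dt₁ = -0.1009
distance = √((-2.5−-5)² + (0−-5)²) = 5.5902; v₂ = distance/dt₂ = 5.5902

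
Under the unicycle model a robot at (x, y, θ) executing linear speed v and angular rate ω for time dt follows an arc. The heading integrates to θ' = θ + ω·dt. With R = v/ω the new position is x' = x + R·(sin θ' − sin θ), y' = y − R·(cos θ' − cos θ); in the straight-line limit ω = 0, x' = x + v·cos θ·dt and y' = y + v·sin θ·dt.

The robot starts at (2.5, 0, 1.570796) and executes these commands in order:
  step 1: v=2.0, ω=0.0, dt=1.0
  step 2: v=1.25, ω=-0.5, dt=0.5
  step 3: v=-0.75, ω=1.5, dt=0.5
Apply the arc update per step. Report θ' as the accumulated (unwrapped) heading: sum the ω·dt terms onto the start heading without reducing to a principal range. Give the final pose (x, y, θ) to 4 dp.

(2.6234, 2.2551, 2.0708)

step 1: θ'=1.5708 (straight) → pose (2.5000, 2.0000, 1.5708)
step 2: θ'=1.3208 (R=-2.5000) → pose (2.5777, 2.6185, 1.3208)
step 3: θ'=2.0708 (R=-0.5000) → pose (2.6234, 2.2551, 2.0708)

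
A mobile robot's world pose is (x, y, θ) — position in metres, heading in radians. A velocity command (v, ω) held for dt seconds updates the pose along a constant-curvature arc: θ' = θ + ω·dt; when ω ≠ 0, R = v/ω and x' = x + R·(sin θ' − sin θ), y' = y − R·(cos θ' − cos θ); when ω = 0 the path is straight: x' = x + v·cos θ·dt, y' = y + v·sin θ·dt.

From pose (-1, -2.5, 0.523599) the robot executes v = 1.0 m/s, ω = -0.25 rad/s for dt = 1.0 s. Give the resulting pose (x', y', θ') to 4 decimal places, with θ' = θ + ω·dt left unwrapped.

θ' = 0.5236 + -0.25·1.0 = 0.2736
R = v/ω = 1.0/-0.25 = -4.0000
x' = -1 + -4.0000·(sin 0.2736 − sin 0.5236) = -0.0808
y' = -2.5 − -4.0000·(cos 0.2736 − cos 0.5236) = -2.1129

(-0.0808, -2.1129, 0.2736)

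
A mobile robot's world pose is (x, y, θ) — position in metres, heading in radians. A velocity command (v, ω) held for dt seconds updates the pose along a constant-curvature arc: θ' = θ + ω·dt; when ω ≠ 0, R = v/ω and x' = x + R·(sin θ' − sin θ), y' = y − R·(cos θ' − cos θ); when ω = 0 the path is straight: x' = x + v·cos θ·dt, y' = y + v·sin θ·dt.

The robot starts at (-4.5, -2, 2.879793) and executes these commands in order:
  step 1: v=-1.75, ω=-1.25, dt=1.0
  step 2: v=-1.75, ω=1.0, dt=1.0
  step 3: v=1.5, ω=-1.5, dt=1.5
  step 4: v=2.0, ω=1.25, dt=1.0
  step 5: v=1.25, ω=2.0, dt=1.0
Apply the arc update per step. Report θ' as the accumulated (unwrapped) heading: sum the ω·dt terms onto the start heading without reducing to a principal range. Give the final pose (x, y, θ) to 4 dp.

step 1: θ'=1.6298 (R=1.4000) → pose (-3.4648, -3.2697, 1.6298)
step 2: θ'=2.6298 (R=-1.7500) → pose (-2.5749, -4.6923, 2.6298)
step 3: θ'=0.3798 (R=-1.0000) → pose (-2.4559, -2.8917, 0.3798)
step 4: θ'=1.6298 (R=1.6000) → pose (-1.4518, -1.3114, 1.6298)
step 5: θ'=3.6298 (R=0.6250) → pose (-2.3689, -0.7963, 3.6298)

(-2.3689, -0.7963, 3.6298)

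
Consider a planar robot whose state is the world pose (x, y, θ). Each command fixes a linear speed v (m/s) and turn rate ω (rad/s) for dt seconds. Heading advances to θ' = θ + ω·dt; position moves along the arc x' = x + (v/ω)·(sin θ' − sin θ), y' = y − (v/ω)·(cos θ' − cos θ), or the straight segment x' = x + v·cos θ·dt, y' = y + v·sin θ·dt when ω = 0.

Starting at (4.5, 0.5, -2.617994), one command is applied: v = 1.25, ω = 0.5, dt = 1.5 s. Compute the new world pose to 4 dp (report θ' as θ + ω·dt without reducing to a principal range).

θ' = -2.6180 + 0.5·1.5 = -1.8680
R = v/ω = 1.25/0.5 = 2.5000
x' = 4.5 + 2.5000·(sin -1.8680 − sin -2.6180) = 3.3596
y' = 0.5 − 2.5000·(cos -1.8680 − cos -2.6180) = -0.9330

(3.3596, -0.9330, -1.8680)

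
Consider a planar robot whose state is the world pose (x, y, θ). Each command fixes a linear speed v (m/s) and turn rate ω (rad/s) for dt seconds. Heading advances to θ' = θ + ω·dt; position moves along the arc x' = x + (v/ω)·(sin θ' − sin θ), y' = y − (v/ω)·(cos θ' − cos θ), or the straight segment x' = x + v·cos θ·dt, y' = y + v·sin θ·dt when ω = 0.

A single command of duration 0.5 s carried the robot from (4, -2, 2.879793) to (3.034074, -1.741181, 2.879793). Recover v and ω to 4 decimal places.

v = 2.0000, ω = 0.0000

Δθ = 2.879793 − 2.879793 = 0.000000
ω = Δθ/dt = 0.000000/0.5 = 0.0000
ω = 0 → v = (Δx·cos θ + Δy·sin θ)/dt = 2.0000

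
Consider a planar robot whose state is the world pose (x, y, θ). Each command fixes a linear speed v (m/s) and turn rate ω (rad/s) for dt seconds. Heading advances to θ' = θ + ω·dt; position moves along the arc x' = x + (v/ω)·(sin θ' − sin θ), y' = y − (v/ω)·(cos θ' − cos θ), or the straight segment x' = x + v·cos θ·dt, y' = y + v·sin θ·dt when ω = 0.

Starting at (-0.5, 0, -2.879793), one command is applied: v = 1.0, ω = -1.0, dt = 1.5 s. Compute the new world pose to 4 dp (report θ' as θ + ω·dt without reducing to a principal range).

(-1.7040, 0.6394, -4.3798)

θ' = -2.8798 + -1.0·1.5 = -4.3798
R = v/ω = 1.0/-1.0 = -1.0000
x' = -0.5 + -1.0000·(sin -4.3798 − sin -2.8798) = -1.7040
y' = 0 − -1.0000·(cos -4.3798 − cos -2.8798) = 0.6394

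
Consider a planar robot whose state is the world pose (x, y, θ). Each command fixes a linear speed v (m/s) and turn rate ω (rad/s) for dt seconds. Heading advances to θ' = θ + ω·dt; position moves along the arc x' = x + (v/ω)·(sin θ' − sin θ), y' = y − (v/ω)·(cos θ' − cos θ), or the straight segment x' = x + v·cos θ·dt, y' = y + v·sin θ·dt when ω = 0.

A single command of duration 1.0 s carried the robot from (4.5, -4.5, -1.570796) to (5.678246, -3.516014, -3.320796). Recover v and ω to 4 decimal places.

v = -1.7500, ω = -1.7500

Δθ = -3.320796 − -1.570796 = -1.750000
ω = Δθ/dt = -1.750000/1.0 = -1.7500
R = Δx/(sin θ' − sin θ) = 1.0000
v = R·ω = 1.0000·-1.7500 = -1.7500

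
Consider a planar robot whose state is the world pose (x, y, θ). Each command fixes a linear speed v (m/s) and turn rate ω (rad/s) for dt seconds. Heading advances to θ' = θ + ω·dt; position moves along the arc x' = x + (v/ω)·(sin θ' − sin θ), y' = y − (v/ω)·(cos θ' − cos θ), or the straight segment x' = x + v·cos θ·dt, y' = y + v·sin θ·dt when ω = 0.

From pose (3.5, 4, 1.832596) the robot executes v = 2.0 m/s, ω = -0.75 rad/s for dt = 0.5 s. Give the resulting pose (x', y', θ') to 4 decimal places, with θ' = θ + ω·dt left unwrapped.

(3.4262, 4.9914, 1.4576)

θ' = 1.8326 + -0.75·0.5 = 1.4576
R = v/ω = 2.0/-0.75 = -2.6667
x' = 3.5 + -2.6667·(sin 1.4576 − sin 1.8326) = 3.4262
y' = 4 − -2.6667·(cos 1.4576 − cos 1.8326) = 4.9914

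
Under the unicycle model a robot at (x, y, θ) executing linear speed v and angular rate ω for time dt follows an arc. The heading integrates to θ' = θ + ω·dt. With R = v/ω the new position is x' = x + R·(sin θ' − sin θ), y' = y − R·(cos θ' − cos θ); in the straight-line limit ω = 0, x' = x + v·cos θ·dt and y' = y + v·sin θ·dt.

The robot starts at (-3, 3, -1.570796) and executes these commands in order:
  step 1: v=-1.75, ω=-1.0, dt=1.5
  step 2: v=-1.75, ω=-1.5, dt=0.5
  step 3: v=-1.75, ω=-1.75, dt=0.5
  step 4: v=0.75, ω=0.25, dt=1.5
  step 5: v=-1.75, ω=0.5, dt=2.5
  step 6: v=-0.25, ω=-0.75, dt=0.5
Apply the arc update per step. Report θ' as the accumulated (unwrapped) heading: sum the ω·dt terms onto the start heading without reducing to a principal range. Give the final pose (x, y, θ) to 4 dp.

(3.1927, 2.6535, -3.4458)

step 1: θ'=-3.0708 (R=1.7500) → pose (-1.3738, 4.7456, -3.0708)
step 2: θ'=-3.8208 (R=1.1667) → pose (-0.5584, 4.4896, -3.8208)
step 3: θ'=-4.6958 (R=1.0000) → pose (-0.1867, 3.7281, -4.6958)
step 4: θ'=-4.3208 (R=3.0000) → pose (-0.4134, 4.8234, -4.3208)
step 5: θ'=-3.0708 (R=-3.5000) → pose (3.0693, 2.6679, -3.0708)
step 6: θ'=-3.4458 (R=0.3333) → pose (3.1927, 2.6535, -3.4458)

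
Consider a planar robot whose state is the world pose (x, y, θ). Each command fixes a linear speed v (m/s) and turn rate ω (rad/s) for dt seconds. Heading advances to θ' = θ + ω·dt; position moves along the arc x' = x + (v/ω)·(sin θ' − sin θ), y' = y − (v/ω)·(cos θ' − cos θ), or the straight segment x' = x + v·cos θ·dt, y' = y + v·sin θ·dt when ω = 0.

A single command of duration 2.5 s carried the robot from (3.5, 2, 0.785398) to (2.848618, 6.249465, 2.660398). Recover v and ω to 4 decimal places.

Δθ = 2.660398 − 0.785398 = 1.875000
ω = Δθ/dt = 1.875000/2.5 = 0.7500
R = −Δy/(cos θ' − cos θ) = 2.6667
v = R·ω = 2.6667·0.7500 = 2.0000

v = 2.0000, ω = 0.7500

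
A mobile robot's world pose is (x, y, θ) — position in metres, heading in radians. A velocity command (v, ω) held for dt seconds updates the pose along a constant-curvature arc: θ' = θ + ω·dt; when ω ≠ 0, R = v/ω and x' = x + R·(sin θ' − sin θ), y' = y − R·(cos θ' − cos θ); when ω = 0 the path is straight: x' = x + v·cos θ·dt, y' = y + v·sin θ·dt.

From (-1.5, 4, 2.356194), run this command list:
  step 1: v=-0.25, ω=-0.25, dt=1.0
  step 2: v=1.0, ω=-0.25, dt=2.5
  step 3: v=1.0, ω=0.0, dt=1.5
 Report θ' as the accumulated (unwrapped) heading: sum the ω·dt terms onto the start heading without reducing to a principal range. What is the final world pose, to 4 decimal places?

(-1.7565, 7.6957, 1.4812)

step 1: θ'=2.1062 (R=1.0000) → pose (-1.3470, 3.8031, 2.1062)
step 2: θ'=1.4812 (R=-4.0000) → pose (-1.8907, 6.2017, 1.4812)
step 3: θ'=1.4812 (straight) → pose (-1.7565, 7.6957, 1.4812)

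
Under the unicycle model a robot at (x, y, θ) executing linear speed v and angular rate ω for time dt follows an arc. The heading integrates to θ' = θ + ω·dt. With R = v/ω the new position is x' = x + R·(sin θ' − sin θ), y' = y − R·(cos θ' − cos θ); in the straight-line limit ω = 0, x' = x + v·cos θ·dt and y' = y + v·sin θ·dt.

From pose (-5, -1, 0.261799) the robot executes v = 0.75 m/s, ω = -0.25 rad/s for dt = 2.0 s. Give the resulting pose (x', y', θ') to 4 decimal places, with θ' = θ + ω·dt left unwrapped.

(-3.5157, -0.9825, -0.2382)

θ' = 0.2618 + -0.25·2.0 = -0.2382
R = v/ω = 0.75/-0.25 = -3.0000
x' = -5 + -3.0000·(sin -0.2382 − sin 0.2618) = -3.5157
y' = -1 − -3.0000·(cos -0.2382 − cos 0.2618) = -0.9825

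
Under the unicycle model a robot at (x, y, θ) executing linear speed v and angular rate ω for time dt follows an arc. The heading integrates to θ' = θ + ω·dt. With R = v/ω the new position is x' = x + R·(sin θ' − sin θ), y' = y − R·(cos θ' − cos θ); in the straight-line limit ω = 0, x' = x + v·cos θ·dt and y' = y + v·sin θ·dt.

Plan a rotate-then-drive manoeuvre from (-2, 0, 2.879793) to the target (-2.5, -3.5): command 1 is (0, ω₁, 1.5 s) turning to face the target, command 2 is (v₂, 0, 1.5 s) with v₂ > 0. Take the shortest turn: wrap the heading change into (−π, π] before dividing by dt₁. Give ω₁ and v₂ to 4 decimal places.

heading to target = atan2(-3.5−0, -2.5−-2) = -1.7127
Δθ = wrap(-1.7127 − 2.8798) = 1.6907; ω₁ = Δθ/dt₁ = 1.1271
distance = √((-2.5−-2)² + (-3.5−0)²) = 3.5355; v₂ = distance/dt₂ = 2.3570

ω₁ = 1.1271, v₂ = 2.3570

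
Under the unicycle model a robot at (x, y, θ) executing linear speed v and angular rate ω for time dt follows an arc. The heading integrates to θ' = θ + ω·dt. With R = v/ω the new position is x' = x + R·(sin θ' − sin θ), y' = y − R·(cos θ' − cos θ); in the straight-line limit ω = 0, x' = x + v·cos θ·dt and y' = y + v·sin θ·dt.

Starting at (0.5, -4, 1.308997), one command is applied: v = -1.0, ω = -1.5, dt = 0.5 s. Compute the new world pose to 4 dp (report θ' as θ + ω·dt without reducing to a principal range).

θ' = 1.3090 + -1.5·0.5 = 0.5590
R = v/ω = -1.0/-1.5 = 0.6667
x' = 0.5 + 0.6667·(sin 0.5590 − sin 1.3090) = 0.2096
y' = -4 − 0.6667·(cos 0.5590 − cos 1.3090) = -4.3926

(0.2096, -4.3926, 0.5590)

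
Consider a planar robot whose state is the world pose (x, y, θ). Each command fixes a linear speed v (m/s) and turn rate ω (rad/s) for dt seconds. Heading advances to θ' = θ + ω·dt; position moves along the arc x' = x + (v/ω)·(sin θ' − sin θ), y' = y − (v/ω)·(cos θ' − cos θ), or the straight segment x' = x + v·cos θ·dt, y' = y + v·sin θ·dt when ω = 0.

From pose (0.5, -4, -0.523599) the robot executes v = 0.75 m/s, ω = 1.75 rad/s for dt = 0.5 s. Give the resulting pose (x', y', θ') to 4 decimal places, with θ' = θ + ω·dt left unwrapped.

θ' = -0.5236 + 1.75·0.5 = 0.3514
R = v/ω = 0.75/1.75 = 0.4286
x' = 0.5 + 0.4286·(sin 0.3514 − sin -0.5236) = 0.8618
y' = -4 − 0.4286·(cos 0.3514 − cos -0.5236) = -4.0312

(0.8618, -4.0312, 0.3514)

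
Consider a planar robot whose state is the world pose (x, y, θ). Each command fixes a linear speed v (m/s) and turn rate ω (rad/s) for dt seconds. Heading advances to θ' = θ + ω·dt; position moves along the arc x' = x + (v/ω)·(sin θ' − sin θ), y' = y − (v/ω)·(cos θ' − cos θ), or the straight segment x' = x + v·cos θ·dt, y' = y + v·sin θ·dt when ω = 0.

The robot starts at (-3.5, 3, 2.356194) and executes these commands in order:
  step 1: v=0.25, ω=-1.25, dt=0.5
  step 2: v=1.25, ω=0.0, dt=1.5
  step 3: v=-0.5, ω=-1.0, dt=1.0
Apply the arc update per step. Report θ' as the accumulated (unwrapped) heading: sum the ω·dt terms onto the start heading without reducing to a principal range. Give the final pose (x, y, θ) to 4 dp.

(-4.0152, 4.5084, 0.7312)

step 1: θ'=1.7312 (R=-0.2000) → pose (-3.5560, 3.1095, 1.7312)
step 2: θ'=1.7312 (straight) → pose (-3.8555, 4.9604, 1.7312)
step 3: θ'=0.7312 (R=0.5000) → pose (-4.0152, 4.5084, 0.7312)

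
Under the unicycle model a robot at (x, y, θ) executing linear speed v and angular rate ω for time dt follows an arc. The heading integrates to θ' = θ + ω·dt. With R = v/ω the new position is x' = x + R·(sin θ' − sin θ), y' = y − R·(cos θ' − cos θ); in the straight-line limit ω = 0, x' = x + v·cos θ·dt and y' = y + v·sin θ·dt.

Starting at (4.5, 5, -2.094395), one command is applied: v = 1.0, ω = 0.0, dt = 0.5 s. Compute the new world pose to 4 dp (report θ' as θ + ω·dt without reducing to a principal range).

θ' = -2.0944 + 0.0·0.5 = -2.0944
ω = 0 → straight: x' = 4.5 + 1.0·cos(-2.0944)·0.5 = 4.2500
y' = 5 + 1.0·sin(-2.0944)·0.5 = 4.5670

(4.2500, 4.5670, -2.0944)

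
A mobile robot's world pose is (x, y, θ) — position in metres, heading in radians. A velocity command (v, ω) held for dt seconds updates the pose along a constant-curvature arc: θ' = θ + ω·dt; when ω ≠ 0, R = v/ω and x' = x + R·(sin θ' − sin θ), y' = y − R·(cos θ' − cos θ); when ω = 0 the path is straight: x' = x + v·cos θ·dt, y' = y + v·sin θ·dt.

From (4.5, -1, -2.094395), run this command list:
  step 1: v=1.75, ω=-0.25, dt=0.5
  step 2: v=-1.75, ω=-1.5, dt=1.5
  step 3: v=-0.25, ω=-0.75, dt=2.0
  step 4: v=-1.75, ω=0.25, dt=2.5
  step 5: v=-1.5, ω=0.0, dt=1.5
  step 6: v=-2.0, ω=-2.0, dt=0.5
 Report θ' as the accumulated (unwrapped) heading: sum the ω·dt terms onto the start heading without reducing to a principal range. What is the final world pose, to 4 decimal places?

step 1: θ'=-2.2194 (R=-7.0000) → pose (4.0163, -1.7285, -2.2194)
step 2: θ'=-4.4694 (R=1.1667) → pose (6.0785, -2.1525, -4.4694)
step 3: θ'=-5.9694 (R=0.3333) → pose (5.8578, -2.5498, -5.9694)
step 4: θ'=-5.3444 (R=-7.0000) → pose (2.3706, -5.0726, -5.3444)
step 5: θ'=-5.3444 (straight) → pose (1.0414, -6.8880, -5.3444)
step 6: θ'=-6.3444 (R=1.0000) → pose (0.1734, -7.2954, -6.3444)

(0.1734, -7.2954, -6.3444)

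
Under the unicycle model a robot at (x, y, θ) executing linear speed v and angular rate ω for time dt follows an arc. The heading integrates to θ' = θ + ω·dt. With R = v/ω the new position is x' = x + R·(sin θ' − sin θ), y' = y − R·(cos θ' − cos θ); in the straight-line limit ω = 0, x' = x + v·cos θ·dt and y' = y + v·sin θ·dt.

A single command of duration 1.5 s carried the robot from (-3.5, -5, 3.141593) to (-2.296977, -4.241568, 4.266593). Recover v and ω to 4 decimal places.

v = -1.0000, ω = 0.7500

Δθ = 4.266593 − 3.141593 = 1.125000
ω = Δθ/dt = 1.125000/1.5 = 0.7500
R = Δx/(sin θ' − sin θ) = -1.3333
v = R·ω = -1.3333·0.7500 = -1.0000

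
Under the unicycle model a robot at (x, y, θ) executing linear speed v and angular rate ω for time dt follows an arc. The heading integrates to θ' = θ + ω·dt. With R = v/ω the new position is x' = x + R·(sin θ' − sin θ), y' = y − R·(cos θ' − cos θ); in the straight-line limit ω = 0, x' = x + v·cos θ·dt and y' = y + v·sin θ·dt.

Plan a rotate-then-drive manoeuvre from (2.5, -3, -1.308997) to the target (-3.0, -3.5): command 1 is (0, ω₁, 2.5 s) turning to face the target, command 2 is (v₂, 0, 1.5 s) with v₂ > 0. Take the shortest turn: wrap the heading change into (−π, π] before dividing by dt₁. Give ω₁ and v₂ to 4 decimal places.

ω₁ = -0.6968, v₂ = 3.6818

heading to target = atan2(-3.5−-3, -3−2.5) = -3.0509
Δθ = wrap(-3.0509 − -1.3090) = -1.7419; ω₁ = Δθ/dt₁ = -0.6968
distance = √((-3−2.5)² + (-3.5−-3)²) = 5.5227; v₂ = distance/dt₂ = 3.6818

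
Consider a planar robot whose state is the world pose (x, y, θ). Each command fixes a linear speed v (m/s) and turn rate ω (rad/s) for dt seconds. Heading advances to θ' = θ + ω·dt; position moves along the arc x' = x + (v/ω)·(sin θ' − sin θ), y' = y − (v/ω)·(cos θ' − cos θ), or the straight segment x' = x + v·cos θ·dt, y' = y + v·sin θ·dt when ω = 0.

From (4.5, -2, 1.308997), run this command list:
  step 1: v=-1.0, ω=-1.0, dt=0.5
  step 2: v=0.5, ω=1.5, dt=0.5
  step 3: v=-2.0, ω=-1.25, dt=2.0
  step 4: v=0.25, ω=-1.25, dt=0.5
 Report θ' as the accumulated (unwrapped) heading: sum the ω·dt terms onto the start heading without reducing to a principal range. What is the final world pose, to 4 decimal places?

(1.4952, -3.2456, -1.5660)

step 1: θ'=0.8090 (R=1.0000) → pose (4.2577, -2.4314, 0.8090)
step 2: θ'=1.5590 (R=0.3333) → pose (4.3498, -2.2053, 1.5590)
step 3: θ'=-0.9410 (R=1.6000) → pose (1.4569, -3.1287, -0.9410)
step 4: θ'=-1.5660 (R=-0.2000) → pose (1.4952, -3.2456, -1.5660)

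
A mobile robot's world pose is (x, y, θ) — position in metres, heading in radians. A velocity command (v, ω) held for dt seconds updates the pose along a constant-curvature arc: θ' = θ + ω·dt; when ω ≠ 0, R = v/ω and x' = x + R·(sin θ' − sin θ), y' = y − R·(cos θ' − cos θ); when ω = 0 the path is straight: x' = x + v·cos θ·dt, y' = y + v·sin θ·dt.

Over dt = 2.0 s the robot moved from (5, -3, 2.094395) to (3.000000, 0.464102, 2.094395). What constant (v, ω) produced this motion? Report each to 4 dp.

v = 2.0000, ω = 0.0000

Δθ = 2.094395 − 2.094395 = 0.000000
ω = Δθ/dt = 0.000000/2.0 = 0.0000
ω = 0 → v = (Δx·cos θ + Δy·sin θ)/dt = 2.0000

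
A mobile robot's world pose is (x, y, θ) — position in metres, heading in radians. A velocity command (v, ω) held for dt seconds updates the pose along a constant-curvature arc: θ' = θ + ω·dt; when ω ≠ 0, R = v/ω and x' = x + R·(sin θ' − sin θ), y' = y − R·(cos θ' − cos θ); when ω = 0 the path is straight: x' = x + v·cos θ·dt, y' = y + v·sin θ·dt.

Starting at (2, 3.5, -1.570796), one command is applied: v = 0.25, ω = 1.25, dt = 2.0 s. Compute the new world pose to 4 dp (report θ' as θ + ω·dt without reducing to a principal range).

θ' = -1.5708 + 1.25·2.0 = 0.9292
R = v/ω = 0.25/1.25 = 0.2000
x' = 2 + 0.2000·(sin 0.9292 − sin -1.5708) = 2.3602
y' = 3.5 − 0.2000·(cos 0.9292 − cos -1.5708) = 3.3803

(2.3602, 3.3803, 0.9292)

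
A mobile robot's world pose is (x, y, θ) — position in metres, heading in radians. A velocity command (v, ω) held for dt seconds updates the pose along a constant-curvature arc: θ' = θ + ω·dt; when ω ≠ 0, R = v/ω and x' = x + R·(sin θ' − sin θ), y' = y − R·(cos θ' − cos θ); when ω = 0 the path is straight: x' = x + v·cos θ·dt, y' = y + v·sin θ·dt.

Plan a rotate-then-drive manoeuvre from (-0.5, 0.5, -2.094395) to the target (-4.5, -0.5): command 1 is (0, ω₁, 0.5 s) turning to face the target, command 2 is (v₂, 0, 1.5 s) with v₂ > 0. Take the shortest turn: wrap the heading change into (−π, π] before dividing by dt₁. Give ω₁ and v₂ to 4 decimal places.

heading to target = atan2(-0.5−0.5, -4.5−-0.5) = -2.8966
Δθ = wrap(-2.8966 − -2.0944) = -0.8022; ω₁ = Δθ/dt₁ = -1.6044
distance = √((-4.5−-0.5)² + (-0.5−0.5)²) = 4.1231; v₂ = distance/dt₂ = 2.7487

ω₁ = -1.6044, v₂ = 2.7487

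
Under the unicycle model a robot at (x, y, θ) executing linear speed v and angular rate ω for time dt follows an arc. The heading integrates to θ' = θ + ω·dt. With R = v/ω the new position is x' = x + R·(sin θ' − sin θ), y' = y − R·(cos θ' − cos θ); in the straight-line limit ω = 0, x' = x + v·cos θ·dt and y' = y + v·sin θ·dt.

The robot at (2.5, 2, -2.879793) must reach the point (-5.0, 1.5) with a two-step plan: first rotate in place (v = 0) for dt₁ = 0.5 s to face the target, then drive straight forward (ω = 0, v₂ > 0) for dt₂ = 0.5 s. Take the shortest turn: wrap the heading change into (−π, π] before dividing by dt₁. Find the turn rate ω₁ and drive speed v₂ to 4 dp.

heading to target = atan2(1.5−2, -5−2.5) = -3.0750
Δθ = wrap(-3.0750 − -2.8798) = -0.1952; ω₁ = Δθ/dt₁ = -0.3905
distance = √((-5−2.5)² + (1.5−2)²) = 7.5166; v₂ = distance/dt₂ = 15.0333

ω₁ = -0.3905, v₂ = 15.0333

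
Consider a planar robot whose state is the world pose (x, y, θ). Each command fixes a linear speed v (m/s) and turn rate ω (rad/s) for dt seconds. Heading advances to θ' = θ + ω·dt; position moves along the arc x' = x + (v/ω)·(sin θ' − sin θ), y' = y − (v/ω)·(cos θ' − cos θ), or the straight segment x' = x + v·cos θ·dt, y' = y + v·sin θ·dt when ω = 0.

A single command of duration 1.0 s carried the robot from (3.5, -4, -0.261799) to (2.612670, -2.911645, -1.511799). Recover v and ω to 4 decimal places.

Δθ = -1.511799 − -0.261799 = -1.250000
ω = Δθ/dt = -1.250000/1.0 = -1.2500
R = −Δy/(cos θ' − cos θ) = 1.2000
v = R·ω = 1.2000·-1.2500 = -1.5000

v = -1.5000, ω = -1.2500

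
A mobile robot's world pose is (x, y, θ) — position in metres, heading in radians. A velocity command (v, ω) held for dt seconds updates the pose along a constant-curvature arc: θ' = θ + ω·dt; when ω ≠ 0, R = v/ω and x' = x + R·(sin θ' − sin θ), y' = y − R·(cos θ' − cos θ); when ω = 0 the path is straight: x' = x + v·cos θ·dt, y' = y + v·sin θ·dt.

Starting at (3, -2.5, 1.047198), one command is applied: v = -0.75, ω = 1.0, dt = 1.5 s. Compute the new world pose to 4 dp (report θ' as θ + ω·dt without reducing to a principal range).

θ' = 1.0472 + 1.0·1.5 = 2.5472
R = v/ω = -0.75/1.0 = -0.7500
x' = 3 + -0.7500·(sin 2.5472 − sin 1.0472) = 3.2295
y' = -2.5 − -0.7500·(cos 2.5472 − cos 1.0472) = -3.4964

(3.2295, -3.4964, 2.5472)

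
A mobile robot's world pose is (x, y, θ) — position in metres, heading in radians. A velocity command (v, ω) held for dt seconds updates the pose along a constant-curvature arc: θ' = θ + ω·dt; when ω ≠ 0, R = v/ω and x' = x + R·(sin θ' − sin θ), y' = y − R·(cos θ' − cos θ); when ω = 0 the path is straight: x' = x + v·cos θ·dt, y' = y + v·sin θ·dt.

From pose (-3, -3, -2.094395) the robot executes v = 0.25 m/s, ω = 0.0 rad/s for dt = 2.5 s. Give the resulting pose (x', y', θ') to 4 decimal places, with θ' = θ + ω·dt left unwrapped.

θ' = -2.0944 + 0.0·2.5 = -2.0944
ω = 0 → straight: x' = -3 + 0.25·cos(-2.0944)·2.5 = -3.3125
y' = -3 + 0.25·sin(-2.0944)·2.5 = -3.5413

(-3.3125, -3.5413, -2.0944)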